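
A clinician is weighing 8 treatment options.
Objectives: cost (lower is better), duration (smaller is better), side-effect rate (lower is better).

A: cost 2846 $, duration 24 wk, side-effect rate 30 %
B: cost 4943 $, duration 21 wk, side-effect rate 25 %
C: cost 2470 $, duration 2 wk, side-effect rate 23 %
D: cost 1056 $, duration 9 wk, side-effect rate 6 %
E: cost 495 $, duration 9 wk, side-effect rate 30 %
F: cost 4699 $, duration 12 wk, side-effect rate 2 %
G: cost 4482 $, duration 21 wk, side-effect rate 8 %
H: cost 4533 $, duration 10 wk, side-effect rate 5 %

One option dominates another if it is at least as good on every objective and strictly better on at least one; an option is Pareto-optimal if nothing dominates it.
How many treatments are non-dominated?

A: dominated by C (cost 2470≤2846, duration 2≤24, side-effect rate 23≤30).
B: dominated by C (cost 2470≤4943, duration 2≤21, side-effect rate 23≤25).
C: not dominated (best duration).
D: not dominated.
E: not dominated (best cost).
F: not dominated (best side-effect rate).
G: dominated by D (cost 1056≤4482, duration 9≤21, side-effect rate 6≤8).
H: not dominated.
Pareto-optimal: C, D, E, F, H → 5.

5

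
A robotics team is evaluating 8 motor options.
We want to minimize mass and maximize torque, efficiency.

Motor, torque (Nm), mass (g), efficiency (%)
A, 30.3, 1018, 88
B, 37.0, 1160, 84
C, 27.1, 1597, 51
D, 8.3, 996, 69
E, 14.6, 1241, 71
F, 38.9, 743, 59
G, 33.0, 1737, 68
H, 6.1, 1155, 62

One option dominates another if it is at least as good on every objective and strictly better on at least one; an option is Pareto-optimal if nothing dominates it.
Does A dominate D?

No

A vs D: A is worse on mass (1018 vs 996), so it does not dominate D.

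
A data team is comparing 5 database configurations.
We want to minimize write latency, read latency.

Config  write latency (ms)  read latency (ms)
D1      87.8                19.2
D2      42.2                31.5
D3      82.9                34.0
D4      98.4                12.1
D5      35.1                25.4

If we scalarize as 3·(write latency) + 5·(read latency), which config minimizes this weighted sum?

D1: 3·87.8 + 5·19.2 = 359.4
D2: 3·42.2 + 5·31.5 = 284.1
D3: 3·82.9 + 5·34.0 = 418.7
D4: 3·98.4 + 5·12.1 = 355.7
D5: 3·35.1 + 5·25.4 = 232.3
Lowest: D5 at 232.3.

D5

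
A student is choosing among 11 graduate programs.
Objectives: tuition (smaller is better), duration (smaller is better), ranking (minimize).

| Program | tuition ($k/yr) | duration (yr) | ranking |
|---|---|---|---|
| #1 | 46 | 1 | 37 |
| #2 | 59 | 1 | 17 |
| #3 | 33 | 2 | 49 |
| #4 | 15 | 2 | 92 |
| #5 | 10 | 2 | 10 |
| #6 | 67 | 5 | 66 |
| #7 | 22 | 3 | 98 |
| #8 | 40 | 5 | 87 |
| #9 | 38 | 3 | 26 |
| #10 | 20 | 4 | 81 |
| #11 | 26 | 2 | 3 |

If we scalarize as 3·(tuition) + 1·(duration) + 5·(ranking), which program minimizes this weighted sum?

#1: 3·46 + 1·1 + 5·37 = 324
#2: 3·59 + 1·1 + 5·17 = 263
#3: 3·33 + 1·2 + 5·49 = 346
#4: 3·15 + 1·2 + 5·92 = 507
#5: 3·10 + 1·2 + 5·10 = 82
#6: 3·67 + 1·5 + 5·66 = 536
#7: 3·22 + 1·3 + 5·98 = 559
#8: 3·40 + 1·5 + 5·87 = 560
#9: 3·38 + 1·3 + 5·26 = 247
#10: 3·20 + 1·4 + 5·81 = 469
#11: 3·26 + 1·2 + 5·3 = 95
Lowest: #5 at 82.

#5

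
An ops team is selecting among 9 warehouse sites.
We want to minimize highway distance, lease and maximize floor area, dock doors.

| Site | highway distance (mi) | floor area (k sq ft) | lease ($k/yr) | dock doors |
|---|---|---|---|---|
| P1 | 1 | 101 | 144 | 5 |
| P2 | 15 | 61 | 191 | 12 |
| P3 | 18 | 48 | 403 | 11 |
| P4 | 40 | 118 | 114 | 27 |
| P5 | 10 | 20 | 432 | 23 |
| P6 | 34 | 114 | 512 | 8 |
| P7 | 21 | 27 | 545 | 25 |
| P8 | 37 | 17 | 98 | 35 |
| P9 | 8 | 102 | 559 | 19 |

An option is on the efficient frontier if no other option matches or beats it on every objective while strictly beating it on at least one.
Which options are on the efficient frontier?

P1: not dominated (best highway distance).
P2: not dominated.
P3: dominated by P2 (highway distance 15≤18, floor area 61≥48, lease 191≤403, dock doors 12≥11).
P4: not dominated (best floor area).
P5: not dominated.
P6: not dominated.
P7: not dominated.
P8: not dominated (best lease).
P9: not dominated.

P1, P2, P4, P5, P6, P7, P8, P9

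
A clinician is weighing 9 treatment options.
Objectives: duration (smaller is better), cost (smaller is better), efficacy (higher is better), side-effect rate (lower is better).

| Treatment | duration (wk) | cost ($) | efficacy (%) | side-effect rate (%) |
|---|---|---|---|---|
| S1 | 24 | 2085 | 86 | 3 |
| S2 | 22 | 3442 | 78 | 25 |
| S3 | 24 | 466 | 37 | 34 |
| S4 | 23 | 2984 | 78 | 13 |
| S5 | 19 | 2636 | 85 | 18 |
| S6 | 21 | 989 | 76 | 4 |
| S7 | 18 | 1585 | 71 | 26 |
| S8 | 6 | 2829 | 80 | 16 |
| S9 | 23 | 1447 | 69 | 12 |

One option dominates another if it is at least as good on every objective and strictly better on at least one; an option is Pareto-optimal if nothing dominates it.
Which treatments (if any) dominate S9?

S6: duration 21≤23, cost 989≤1447, efficacy 76≥69, side-effect rate 4≤12 — dominates S9.
Others (S1, S2, S3, S4, S5, S7, S8) are each worse than S9 on at least one objective.

S6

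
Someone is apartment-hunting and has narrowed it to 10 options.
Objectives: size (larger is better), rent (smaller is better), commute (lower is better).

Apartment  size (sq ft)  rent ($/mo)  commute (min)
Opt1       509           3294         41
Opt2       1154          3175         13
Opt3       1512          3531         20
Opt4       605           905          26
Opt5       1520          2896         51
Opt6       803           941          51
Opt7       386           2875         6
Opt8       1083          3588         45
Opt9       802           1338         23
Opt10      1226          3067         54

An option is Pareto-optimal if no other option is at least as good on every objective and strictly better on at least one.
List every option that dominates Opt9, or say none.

Opt1: worse on size (509 vs 802).
Opt2: worse on rent (3175 vs 1338).
Opt3: worse on rent (3531 vs 1338).
Opt4: worse on size (605 vs 802).
Opt5: worse on rent (2896 vs 1338).
Opt6: worse on commute (51 vs 23).
Opt7: worse on size (386 vs 802).
Opt8: worse on rent (3588 vs 1338).
Opt10: worse on rent (3067 vs 1338).
No option dominates Opt9.

none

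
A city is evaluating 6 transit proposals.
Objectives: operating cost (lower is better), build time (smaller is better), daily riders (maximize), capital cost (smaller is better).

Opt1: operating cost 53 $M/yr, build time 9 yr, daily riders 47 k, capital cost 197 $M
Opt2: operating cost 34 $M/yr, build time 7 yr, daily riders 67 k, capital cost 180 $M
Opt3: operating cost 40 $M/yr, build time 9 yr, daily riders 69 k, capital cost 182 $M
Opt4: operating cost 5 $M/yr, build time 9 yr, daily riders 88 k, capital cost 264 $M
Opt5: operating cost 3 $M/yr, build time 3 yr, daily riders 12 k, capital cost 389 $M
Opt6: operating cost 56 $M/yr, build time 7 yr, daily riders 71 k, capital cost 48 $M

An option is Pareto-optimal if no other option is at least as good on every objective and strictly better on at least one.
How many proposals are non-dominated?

5

Opt1: dominated by Opt2 (operating cost 34≤53, build time 7≤9, daily riders 67≥47, capital cost 180≤197).
Opt2: not dominated.
Opt3: not dominated.
Opt4: not dominated (best daily riders).
Opt5: not dominated (best operating cost).
Opt6: not dominated (best capital cost).
Pareto-optimal: Opt2, Opt3, Opt4, Opt5, Opt6 → 5.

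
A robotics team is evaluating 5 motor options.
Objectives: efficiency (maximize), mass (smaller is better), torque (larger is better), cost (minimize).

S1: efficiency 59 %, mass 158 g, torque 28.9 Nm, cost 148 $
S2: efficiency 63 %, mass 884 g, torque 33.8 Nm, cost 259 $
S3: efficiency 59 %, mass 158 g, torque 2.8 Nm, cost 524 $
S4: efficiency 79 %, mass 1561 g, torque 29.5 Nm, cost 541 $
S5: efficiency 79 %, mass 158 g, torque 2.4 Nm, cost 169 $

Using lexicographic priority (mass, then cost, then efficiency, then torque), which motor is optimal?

First minimize mass: best is 158, kept {S1, S3, S5}.
Then minimize cost: best is 148, kept {S1}.

S1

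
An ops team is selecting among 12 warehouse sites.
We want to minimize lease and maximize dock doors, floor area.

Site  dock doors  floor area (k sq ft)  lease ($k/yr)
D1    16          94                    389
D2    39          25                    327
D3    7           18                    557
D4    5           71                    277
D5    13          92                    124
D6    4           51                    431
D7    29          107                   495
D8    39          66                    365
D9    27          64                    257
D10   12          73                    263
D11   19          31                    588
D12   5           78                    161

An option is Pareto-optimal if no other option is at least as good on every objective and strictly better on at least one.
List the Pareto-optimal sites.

D1: not dominated.
D2: not dominated.
D3: dominated by D1 (dock doors 16≥7, floor area 94≥18, lease 389≤557).
D4: dominated by D5 (dock doors 13≥5, floor area 92≥71, lease 124≤277).
D5: not dominated (best lease).
D6: dominated by D1 (dock doors 16≥4, floor area 94≥51, lease 389≤431).
D7: not dominated (best floor area).
D8: not dominated.
D9: not dominated.
D10: dominated by D5 (dock doors 13≥12, floor area 92≥73, lease 124≤263).
D11: dominated by D7 (dock doors 29≥19, floor area 107≥31, lease 495≤588).
D12: dominated by D5 (dock doors 13≥5, floor area 92≥78, lease 124≤161).

D1, D2, D5, D7, D8, D9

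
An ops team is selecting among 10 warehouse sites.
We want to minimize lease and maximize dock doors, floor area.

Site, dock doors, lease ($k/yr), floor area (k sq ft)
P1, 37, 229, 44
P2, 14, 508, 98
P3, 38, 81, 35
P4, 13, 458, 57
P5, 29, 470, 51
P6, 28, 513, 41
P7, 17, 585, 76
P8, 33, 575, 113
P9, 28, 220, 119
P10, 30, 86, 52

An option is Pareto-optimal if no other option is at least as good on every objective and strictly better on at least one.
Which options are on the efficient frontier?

P1, P3, P8, P9, P10

P1: not dominated.
P2: dominated by P9 (dock doors 28≥14, lease 220≤508, floor area 119≥98).
P3: not dominated (best dock doors).
P4: dominated by P9 (dock doors 28≥13, lease 220≤458, floor area 119≥57).
P5: dominated by P10 (dock doors 30≥29, lease 86≤470, floor area 52≥51).
P6: dominated by P1 (dock doors 37≥28, lease 229≤513, floor area 44≥41).
P7: dominated by P8 (dock doors 33≥17, lease 575≤585, floor area 113≥76).
P8: not dominated.
P9: not dominated (best floor area).
P10: not dominated.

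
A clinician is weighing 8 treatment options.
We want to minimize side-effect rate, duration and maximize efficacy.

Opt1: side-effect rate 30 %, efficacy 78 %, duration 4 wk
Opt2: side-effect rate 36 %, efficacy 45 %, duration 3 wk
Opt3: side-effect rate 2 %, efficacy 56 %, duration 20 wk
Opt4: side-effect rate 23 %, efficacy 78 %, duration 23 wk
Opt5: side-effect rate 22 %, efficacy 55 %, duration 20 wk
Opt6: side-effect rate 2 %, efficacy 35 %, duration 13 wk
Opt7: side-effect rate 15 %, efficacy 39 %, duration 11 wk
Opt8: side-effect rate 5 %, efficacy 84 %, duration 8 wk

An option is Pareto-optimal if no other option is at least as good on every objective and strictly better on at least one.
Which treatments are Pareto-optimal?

Opt1: not dominated.
Opt2: not dominated (best duration).
Opt3: not dominated.
Opt4: dominated by Opt8 (side-effect rate 5≤23, efficacy 84≥78, duration 8≤23).
Opt5: dominated by Opt3 (side-effect rate 2≤22, efficacy 56≥55, duration 20≤20).
Opt6: not dominated.
Opt7: dominated by Opt8 (side-effect rate 5≤15, efficacy 84≥39, duration 8≤11).
Opt8: not dominated (best efficacy).

Opt1, Opt2, Opt3, Opt6, Opt8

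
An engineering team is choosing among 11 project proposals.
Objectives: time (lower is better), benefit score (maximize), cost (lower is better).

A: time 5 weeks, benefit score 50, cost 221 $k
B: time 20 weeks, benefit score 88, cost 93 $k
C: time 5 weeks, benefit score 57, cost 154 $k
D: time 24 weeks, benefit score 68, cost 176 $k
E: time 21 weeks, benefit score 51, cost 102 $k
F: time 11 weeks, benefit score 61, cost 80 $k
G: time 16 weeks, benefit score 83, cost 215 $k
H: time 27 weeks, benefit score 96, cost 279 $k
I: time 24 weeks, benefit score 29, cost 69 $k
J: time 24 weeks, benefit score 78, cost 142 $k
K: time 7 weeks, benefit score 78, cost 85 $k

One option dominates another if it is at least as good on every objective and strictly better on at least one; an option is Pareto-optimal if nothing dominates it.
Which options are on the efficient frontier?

A: dominated by C (time 5≤5, benefit score 57≥50, cost 154≤221).
B: not dominated.
C: not dominated.
D: dominated by B (time 20≤24, benefit score 88≥68, cost 93≤176).
E: dominated by B (time 20≤21, benefit score 88≥51, cost 93≤102).
F: not dominated.
G: not dominated.
H: not dominated (best benefit score).
I: not dominated (best cost).
J: dominated by B (time 20≤24, benefit score 88≥78, cost 93≤142).
K: not dominated.

B, C, F, G, H, I, K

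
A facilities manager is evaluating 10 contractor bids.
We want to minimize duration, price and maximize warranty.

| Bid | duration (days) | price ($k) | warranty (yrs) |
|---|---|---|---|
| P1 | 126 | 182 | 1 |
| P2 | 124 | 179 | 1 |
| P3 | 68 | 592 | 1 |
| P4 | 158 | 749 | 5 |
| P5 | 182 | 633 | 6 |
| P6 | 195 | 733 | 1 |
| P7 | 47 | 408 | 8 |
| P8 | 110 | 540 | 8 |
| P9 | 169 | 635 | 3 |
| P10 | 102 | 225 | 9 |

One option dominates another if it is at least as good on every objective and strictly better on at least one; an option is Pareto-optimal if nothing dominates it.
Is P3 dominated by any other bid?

P7 vs P3: duration 47≤68, price 408≤592, warranty 8≥1 — P7 is at least as good on every objective and strictly better on at least one, so P7 dominates P3.

Yes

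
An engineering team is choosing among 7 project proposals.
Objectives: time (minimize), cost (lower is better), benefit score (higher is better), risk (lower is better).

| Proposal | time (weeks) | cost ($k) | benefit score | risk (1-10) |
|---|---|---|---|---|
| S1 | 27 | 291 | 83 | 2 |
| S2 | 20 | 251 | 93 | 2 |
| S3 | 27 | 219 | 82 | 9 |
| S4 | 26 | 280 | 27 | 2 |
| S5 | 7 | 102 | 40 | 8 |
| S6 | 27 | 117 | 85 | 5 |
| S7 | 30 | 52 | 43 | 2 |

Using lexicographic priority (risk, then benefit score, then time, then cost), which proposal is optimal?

First minimize risk: best is 2, kept {S1, S2, S4, S7}.
Then maximize benefit score: best is 93, kept {S2}.

S2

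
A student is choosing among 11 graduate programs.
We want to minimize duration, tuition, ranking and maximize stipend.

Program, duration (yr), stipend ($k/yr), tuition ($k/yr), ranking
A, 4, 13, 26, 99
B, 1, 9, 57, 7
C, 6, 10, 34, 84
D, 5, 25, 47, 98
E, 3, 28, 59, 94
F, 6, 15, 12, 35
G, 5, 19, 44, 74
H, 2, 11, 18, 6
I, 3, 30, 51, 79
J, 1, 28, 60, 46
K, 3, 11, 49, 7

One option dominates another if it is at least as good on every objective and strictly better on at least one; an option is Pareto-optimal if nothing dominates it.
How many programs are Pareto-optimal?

8

A: not dominated.
B: not dominated.
C: dominated by F (duration 6≤6, stipend 15≥10, tuition 12≤34, ranking 35≤84).
D: not dominated.
E: dominated by I (duration 3≤3, stipend 30≥28, tuition 51≤59, ranking 79≤94).
F: not dominated (best tuition).
G: not dominated.
H: not dominated (best ranking).
I: not dominated (best stipend).
J: not dominated.
K: dominated by H (duration 2≤3, stipend 11≥11, tuition 18≤49, ranking 6≤7).
Pareto-optimal: A, B, D, F, G, H, I, J → 8.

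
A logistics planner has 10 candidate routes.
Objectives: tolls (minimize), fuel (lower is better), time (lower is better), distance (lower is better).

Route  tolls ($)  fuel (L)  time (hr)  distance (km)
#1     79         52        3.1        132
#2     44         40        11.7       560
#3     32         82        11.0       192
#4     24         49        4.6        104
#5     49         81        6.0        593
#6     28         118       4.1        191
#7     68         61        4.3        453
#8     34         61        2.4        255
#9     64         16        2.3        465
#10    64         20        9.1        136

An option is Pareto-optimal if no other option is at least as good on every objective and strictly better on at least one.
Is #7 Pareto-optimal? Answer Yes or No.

No

#8 vs #7: tolls 34≤68, fuel 61≤61, time 2.4≤4.3, distance 255≤453 — #8 is at least as good on every objective and strictly better on at least one, so #8 dominates #7.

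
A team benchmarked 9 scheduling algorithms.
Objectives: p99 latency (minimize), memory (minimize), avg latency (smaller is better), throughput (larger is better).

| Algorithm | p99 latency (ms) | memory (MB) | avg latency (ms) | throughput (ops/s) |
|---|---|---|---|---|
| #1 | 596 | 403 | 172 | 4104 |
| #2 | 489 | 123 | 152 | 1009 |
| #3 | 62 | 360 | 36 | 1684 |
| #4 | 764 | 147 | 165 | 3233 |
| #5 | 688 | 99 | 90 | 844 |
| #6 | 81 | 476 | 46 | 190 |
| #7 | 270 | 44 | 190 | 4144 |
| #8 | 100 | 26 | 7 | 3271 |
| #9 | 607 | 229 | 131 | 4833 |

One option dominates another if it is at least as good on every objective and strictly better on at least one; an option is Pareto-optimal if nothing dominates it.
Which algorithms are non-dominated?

#1, #3, #7, #8, #9

#1: not dominated.
#2: dominated by #8 (p99 latency 100≤489, memory 26≤123, avg latency 7≤152, throughput 3271≥1009).
#3: not dominated (best p99 latency).
#4: dominated by #8 (p99 latency 100≤764, memory 26≤147, avg latency 7≤165, throughput 3271≥3233).
#5: dominated by #8 (p99 latency 100≤688, memory 26≤99, avg latency 7≤90, throughput 3271≥844).
#6: dominated by #3 (p99 latency 62≤81, memory 360≤476, avg latency 36≤46, throughput 1684≥190).
#7: not dominated.
#8: not dominated (best memory).
#9: not dominated (best throughput).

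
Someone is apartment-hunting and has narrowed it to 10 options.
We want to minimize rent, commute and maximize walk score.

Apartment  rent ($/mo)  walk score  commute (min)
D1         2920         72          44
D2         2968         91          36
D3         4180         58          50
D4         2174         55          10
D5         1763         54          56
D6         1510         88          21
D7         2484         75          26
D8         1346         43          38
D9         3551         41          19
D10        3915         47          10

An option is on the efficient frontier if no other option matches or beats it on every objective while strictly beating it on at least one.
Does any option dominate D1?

Yes

D6 vs D1: rent 1510≤2920, walk score 88≥72, commute 21≤44 — D6 is at least as good on every objective and strictly better on at least one, so D6 dominates D1.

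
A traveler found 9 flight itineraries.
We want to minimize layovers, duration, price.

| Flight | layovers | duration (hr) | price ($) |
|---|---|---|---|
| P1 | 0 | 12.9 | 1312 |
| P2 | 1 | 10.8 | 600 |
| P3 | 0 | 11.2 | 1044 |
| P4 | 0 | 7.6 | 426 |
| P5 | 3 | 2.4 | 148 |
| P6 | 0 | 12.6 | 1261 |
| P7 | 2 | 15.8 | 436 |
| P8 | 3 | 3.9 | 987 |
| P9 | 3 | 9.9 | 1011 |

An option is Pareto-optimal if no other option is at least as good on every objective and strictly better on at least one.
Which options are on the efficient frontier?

P1: dominated by P3 (layovers 0≤0, duration 11.2≤12.9, price 1044≤1312).
P2: dominated by P4 (layovers 0≤1, duration 7.6≤10.8, price 426≤600).
P3: dominated by P4 (layovers 0≤0, duration 7.6≤11.2, price 426≤1044).
P4: not dominated.
P5: not dominated (best duration).
P6: dominated by P3 (layovers 0≤0, duration 11.2≤12.6, price 1044≤1261).
P7: dominated by P4 (layovers 0≤2, duration 7.6≤15.8, price 426≤436).
P8: dominated by P5 (layovers 3≤3, duration 2.4≤3.9, price 148≤987).
P9: dominated by P4 (layovers 0≤3, duration 7.6≤9.9, price 426≤1011).

P4, P5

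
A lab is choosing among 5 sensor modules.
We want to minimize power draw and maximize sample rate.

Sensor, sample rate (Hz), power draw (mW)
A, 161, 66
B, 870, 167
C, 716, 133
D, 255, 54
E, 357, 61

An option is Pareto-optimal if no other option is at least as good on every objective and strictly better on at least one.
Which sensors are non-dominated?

B, C, D, E

A: dominated by D (sample rate 255≥161, power draw 54≤66).
B: not dominated (best sample rate).
C: not dominated.
D: not dominated (best power draw).
E: not dominated.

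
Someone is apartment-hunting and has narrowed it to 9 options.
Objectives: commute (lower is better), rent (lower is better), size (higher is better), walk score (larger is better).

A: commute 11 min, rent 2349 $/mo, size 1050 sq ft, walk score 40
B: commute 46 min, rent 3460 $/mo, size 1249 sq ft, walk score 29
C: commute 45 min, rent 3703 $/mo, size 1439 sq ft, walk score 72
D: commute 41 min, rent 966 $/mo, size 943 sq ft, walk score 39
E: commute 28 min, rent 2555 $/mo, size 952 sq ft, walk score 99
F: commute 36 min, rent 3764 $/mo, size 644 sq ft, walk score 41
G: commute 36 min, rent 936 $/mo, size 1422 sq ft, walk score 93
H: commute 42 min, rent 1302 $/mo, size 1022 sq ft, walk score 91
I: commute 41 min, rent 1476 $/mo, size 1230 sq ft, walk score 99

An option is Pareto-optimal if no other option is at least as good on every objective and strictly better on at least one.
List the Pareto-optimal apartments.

A: not dominated (best commute).
B: dominated by G (commute 36≤46, rent 936≤3460, size 1422≥1249, walk score 93≥29).
C: not dominated (best size).
D: dominated by G (commute 36≤41, rent 936≤966, size 1422≥943, walk score 93≥39).
E: not dominated.
F: dominated by E (commute 28≤36, rent 2555≤3764, size 952≥644, walk score 99≥41).
G: not dominated (best rent).
H: dominated by G (commute 36≤42, rent 936≤1302, size 1422≥1022, walk score 93≥91).
I: not dominated.

A, C, E, G, I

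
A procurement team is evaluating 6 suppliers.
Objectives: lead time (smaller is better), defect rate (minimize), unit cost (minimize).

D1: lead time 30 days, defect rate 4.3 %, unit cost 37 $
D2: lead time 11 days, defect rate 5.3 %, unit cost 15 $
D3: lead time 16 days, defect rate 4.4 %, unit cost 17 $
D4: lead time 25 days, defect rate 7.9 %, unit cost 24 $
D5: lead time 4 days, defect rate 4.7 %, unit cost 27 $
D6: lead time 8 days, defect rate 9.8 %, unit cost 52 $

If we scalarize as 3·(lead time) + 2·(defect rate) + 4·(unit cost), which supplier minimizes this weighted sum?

D1: 3·30 + 2·4.3 + 4·37 = 246.6
D2: 3·11 + 2·5.3 + 4·15 = 103.6
D3: 3·16 + 2·4.4 + 4·17 = 124.8
D4: 3·25 + 2·7.9 + 4·24 = 186.8
D5: 3·4 + 2·4.7 + 4·27 = 129.4
D6: 3·8 + 2·9.8 + 4·52 = 251.6
Lowest: D2 at 103.6.

D2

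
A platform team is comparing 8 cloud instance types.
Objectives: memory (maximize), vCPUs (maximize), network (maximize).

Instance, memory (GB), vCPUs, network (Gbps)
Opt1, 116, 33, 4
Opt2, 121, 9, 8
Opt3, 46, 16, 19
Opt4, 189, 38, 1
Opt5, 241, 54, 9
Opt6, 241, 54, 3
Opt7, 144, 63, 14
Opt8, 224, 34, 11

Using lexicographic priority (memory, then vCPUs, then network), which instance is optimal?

First maximize memory: best is 241, kept {Opt5, Opt6}.
Then maximize vCPUs: best is 54, kept {Opt5, Opt6}.
Then maximize network: best is 9, kept {Opt5}.

Opt5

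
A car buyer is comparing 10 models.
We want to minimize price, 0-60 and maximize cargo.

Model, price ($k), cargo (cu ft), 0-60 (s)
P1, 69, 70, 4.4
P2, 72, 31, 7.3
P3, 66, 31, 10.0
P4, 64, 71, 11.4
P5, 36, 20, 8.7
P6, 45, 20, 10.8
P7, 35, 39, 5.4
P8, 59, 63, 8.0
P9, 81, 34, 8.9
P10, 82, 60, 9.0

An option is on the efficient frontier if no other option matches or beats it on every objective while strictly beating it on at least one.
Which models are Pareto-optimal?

P1: not dominated (best 0-60).
P2: dominated by P1 (price 69≤72, cargo 70≥31, 0-60 4.4≤7.3).
P3: dominated by P7 (price 35≤66, cargo 39≥31, 0-60 5.4≤10.0).
P4: not dominated (best cargo).
P5: dominated by P7 (price 35≤36, cargo 39≥20, 0-60 5.4≤8.7).
P6: dominated by P5 (price 36≤45, cargo 20≥20, 0-60 8.7≤10.8).
P7: not dominated (best price).
P8: not dominated.
P9: dominated by P1 (price 69≤81, cargo 70≥34, 0-60 4.4≤8.9).
P10: dominated by P1 (price 69≤82, cargo 70≥60, 0-60 4.4≤9.0).

P1, P4, P7, P8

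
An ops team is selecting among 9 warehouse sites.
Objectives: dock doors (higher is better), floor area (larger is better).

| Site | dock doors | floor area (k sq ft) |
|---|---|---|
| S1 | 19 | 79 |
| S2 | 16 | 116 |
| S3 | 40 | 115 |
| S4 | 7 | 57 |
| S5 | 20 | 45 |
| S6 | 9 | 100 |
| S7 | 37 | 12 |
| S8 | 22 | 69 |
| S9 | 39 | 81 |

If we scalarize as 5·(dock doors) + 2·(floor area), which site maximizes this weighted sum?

S3

S1: 5·19 + 2·79 = 253
S2: 5·16 + 2·116 = 312
S3: 5·40 + 2·115 = 430
S4: 5·7 + 2·57 = 149
S5: 5·20 + 2·45 = 190
S6: 5·9 + 2·100 = 245
S7: 5·37 + 2·12 = 209
S8: 5·22 + 2·69 = 248
S9: 5·39 + 2·81 = 357
Highest: S3 at 430.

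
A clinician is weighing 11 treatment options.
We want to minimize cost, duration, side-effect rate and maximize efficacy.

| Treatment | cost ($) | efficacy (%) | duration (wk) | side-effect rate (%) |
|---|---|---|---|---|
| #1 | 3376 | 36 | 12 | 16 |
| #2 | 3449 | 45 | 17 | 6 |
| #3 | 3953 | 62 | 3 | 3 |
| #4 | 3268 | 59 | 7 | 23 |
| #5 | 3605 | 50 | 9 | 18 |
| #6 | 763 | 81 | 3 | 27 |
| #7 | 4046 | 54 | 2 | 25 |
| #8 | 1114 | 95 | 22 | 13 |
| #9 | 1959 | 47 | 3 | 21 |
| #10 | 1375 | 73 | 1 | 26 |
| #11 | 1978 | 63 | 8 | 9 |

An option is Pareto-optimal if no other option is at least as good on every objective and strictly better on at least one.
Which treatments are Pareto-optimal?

#2, #3, #4, #6, #7, #8, #9, #10, #11

#1: dominated by #11 (cost 1978≤3376, efficacy 63≥36, duration 8≤12, side-effect rate 9≤16).
#2: not dominated.
#3: not dominated (best side-effect rate).
#4: not dominated.
#5: dominated by #11 (cost 1978≤3605, efficacy 63≥50, duration 8≤9, side-effect rate 9≤18).
#6: not dominated (best cost).
#7: not dominated.
#8: not dominated (best efficacy).
#9: not dominated.
#10: not dominated (best duration).
#11: not dominated.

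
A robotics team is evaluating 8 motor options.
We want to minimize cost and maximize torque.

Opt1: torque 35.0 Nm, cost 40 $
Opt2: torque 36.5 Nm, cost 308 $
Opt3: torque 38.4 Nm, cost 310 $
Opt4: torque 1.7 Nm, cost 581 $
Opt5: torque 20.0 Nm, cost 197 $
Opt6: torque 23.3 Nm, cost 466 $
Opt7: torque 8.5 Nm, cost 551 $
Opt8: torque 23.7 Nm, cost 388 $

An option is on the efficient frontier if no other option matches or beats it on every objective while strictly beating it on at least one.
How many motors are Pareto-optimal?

3

Opt1: not dominated (best cost).
Opt2: not dominated.
Opt3: not dominated (best torque).
Opt4: dominated by Opt1 (torque 35.0≥1.7, cost 40≤581).
Opt5: dominated by Opt1 (torque 35.0≥20.0, cost 40≤197).
Opt6: dominated by Opt1 (torque 35.0≥23.3, cost 40≤466).
Opt7: dominated by Opt1 (torque 35.0≥8.5, cost 40≤551).
Opt8: dominated by Opt1 (torque 35.0≥23.7, cost 40≤388).
Pareto-optimal: Opt1, Opt2, Opt3 → 3.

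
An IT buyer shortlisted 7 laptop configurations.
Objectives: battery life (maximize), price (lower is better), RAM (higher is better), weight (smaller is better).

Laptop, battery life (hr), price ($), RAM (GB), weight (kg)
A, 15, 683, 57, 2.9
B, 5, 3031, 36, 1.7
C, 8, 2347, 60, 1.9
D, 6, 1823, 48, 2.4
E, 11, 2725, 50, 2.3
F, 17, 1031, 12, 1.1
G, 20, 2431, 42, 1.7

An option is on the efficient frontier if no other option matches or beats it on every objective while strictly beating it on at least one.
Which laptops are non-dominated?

A: not dominated (best price).
B: dominated by G (battery life 20≥5, price 2431≤3031, RAM 42≥36, weight 1.7≤1.7).
C: not dominated (best RAM).
D: not dominated.
E: not dominated.
F: not dominated (best weight).
G: not dominated (best battery life).

A, C, D, E, F, G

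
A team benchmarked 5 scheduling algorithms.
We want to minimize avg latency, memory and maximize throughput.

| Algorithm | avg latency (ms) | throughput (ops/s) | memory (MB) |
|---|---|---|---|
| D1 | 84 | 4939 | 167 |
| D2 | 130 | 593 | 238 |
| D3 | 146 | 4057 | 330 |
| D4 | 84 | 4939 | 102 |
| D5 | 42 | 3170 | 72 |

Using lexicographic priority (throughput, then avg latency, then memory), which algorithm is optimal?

First maximize throughput: best is 4939, kept {D1, D4}.
Then minimize avg latency: best is 84, kept {D1, D4}.
Then minimize memory: best is 102, kept {D4}.

D4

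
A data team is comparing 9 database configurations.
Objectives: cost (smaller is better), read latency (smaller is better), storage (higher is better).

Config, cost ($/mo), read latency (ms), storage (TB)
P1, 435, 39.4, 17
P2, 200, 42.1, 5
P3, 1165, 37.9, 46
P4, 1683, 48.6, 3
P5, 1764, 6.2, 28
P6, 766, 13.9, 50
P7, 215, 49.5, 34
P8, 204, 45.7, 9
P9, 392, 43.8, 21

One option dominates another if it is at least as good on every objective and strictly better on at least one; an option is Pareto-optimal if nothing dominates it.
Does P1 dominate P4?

P1 vs P4: cost 435≤1683, read latency 39.4≤48.6, storage 17≥3 — P1 is at least as good on every objective with at least one strict improvement.

Yes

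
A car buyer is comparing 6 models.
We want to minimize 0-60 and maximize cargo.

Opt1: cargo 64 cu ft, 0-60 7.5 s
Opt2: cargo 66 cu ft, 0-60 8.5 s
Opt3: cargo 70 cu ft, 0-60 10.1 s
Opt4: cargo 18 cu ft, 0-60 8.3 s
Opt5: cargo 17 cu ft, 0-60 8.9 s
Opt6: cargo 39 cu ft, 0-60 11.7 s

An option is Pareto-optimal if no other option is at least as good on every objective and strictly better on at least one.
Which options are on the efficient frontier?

Opt1: not dominated (best 0-60).
Opt2: not dominated.
Opt3: not dominated (best cargo).
Opt4: dominated by Opt1 (cargo 64≥18, 0-60 7.5≤8.3).
Opt5: dominated by Opt1 (cargo 64≥17, 0-60 7.5≤8.9).
Opt6: dominated by Opt1 (cargo 64≥39, 0-60 7.5≤11.7).

Opt1, Opt2, Opt3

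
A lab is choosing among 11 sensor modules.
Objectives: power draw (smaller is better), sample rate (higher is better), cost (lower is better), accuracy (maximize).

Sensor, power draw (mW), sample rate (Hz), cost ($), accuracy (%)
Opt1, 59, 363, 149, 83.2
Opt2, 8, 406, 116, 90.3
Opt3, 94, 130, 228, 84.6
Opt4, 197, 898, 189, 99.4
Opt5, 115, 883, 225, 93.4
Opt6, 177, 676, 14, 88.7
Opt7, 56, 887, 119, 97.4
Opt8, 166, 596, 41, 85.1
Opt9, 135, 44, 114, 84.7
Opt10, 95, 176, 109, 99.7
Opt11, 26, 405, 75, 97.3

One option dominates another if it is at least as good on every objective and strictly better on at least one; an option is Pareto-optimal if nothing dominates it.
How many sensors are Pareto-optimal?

7

Opt1: dominated by Opt2 (power draw 8≤59, sample rate 406≥363, cost 116≤149, accuracy 90.3≥83.2).
Opt2: not dominated (best power draw).
Opt3: dominated by Opt2 (power draw 8≤94, sample rate 406≥130, cost 116≤228, accuracy 90.3≥84.6).
Opt4: not dominated (best sample rate).
Opt5: dominated by Opt7 (power draw 56≤115, sample rate 887≥883, cost 119≤225, accuracy 97.4≥93.4).
Opt6: not dominated (best cost).
Opt7: not dominated.
Opt8: not dominated.
Opt9: dominated by Opt10 (power draw 95≤135, sample rate 176≥44, cost 109≤114, accuracy 99.7≥84.7).
Opt10: not dominated (best accuracy).
Opt11: not dominated.
Pareto-optimal: Opt2, Opt4, Opt6, Opt7, Opt8, Opt10, Opt11 → 7.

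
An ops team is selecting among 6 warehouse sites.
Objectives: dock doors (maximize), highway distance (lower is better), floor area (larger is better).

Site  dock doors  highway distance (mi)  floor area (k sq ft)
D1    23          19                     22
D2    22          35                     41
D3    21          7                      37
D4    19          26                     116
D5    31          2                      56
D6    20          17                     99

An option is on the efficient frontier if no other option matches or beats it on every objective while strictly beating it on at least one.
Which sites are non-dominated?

D4, D5, D6

D1: dominated by D5 (dock doors 31≥23, highway distance 2≤19, floor area 56≥22).
D2: dominated by D5 (dock doors 31≥22, highway distance 2≤35, floor area 56≥41).
D3: dominated by D5 (dock doors 31≥21, highway distance 2≤7, floor area 56≥37).
D4: not dominated (best floor area).
D5: not dominated (best dock doors).
D6: not dominated.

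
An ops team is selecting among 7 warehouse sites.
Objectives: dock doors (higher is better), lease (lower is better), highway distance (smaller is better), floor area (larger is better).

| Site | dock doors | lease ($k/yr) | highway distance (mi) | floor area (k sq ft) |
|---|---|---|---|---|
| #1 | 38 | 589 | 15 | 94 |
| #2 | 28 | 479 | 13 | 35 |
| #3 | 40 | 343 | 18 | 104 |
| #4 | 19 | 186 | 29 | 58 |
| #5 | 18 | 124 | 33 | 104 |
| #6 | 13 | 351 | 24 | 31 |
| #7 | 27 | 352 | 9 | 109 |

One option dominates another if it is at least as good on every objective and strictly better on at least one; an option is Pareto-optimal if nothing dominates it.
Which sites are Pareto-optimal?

#1, #2, #3, #4, #5, #7

#1: not dominated.
#2: not dominated.
#3: not dominated (best dock doors).
#4: not dominated.
#5: not dominated (best lease).
#6: dominated by #3 (dock doors 40≥13, lease 343≤351, highway distance 18≤24, floor area 104≥31).
#7: not dominated (best highway distance).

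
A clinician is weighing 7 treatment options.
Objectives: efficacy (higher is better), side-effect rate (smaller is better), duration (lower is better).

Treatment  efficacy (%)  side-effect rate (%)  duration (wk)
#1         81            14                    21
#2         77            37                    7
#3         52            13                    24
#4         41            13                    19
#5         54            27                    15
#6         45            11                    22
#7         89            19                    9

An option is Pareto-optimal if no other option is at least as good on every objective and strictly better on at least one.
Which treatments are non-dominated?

#1: not dominated.
#2: not dominated (best duration).
#3: not dominated.
#4: not dominated.
#5: dominated by #7 (efficacy 89≥54, side-effect rate 19≤27, duration 9≤15).
#6: not dominated (best side-effect rate).
#7: not dominated (best efficacy).

#1, #2, #3, #4, #6, #7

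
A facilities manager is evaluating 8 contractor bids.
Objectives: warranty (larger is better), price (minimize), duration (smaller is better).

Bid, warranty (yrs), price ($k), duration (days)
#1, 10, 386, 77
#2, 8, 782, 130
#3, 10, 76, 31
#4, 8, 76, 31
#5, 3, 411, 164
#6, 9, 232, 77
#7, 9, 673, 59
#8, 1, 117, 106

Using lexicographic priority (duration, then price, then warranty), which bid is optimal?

First minimize duration: best is 31, kept {#3, #4}.
Then minimize price: best is 76, kept {#3, #4}.
Then maximize warranty: best is 10, kept {#3}.

#3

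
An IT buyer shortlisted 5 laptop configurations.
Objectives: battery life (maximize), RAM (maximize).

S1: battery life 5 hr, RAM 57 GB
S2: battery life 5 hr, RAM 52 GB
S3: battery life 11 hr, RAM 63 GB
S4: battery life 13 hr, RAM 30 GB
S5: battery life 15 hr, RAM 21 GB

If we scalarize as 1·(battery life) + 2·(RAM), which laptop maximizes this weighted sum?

S3

S1: 1·5 + 2·57 = 119
S2: 1·5 + 2·52 = 109
S3: 1·11 + 2·63 = 137
S4: 1·13 + 2·30 = 73
S5: 1·15 + 2·21 = 57
Highest: S3 at 137.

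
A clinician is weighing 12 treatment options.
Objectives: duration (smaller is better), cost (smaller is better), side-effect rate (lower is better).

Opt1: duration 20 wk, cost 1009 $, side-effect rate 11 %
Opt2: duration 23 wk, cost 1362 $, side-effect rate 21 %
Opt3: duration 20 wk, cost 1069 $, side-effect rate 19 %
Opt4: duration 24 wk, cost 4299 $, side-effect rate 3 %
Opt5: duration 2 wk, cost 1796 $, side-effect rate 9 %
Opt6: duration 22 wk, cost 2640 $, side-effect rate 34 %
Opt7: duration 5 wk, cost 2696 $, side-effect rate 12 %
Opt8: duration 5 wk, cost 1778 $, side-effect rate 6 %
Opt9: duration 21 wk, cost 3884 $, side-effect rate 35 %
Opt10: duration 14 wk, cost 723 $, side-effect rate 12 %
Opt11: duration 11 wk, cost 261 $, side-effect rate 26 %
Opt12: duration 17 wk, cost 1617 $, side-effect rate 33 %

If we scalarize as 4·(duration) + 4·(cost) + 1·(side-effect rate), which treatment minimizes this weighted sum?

Opt11

Opt1: 4·20 + 4·1009 + 1·11 = 4127
Opt2: 4·23 + 4·1362 + 1·21 = 5561
Opt3: 4·20 + 4·1069 + 1·19 = 4375
Opt4: 4·24 + 4·4299 + 1·3 = 17295
Opt5: 4·2 + 4·1796 + 1·9 = 7201
Opt6: 4·22 + 4·2640 + 1·34 = 10682
Opt7: 4·5 + 4·2696 + 1·12 = 10816
Opt8: 4·5 + 4·1778 + 1·6 = 7138
Opt9: 4·21 + 4·3884 + 1·35 = 15655
Opt10: 4·14 + 4·723 + 1·12 = 2960
Opt11: 4·11 + 4·261 + 1·26 = 1114
Opt12: 4·17 + 4·1617 + 1·33 = 6569
Lowest: Opt11 at 1114.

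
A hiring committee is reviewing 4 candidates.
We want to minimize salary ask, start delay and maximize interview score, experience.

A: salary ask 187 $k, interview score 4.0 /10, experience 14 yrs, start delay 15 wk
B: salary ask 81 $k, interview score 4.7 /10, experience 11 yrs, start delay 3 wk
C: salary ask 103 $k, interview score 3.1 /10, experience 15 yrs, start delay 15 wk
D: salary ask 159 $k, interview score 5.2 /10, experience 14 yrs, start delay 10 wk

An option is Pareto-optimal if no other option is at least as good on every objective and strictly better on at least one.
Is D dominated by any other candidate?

No

A: worse on salary ask (187 vs 159).
B: worse on interview score (4.7 vs 5.2).
C: worse on interview score (3.1 vs 5.2).
No option is at least as good as D on every objective and strictly better on one.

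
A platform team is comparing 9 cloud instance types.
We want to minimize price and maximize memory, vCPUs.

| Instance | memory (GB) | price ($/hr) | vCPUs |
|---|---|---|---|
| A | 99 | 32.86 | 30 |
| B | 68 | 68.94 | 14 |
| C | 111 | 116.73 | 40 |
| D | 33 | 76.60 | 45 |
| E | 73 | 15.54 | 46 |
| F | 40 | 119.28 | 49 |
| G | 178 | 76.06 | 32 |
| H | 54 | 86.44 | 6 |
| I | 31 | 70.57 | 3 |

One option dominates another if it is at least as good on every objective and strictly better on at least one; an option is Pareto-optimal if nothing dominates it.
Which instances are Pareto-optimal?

A: not dominated.
B: dominated by A (memory 99≥68, price 32.86≤68.94, vCPUs 30≥14).
C: not dominated.
D: dominated by E (memory 73≥33, price 15.54≤76.60, vCPUs 46≥45).
E: not dominated (best price).
F: not dominated (best vCPUs).
G: not dominated (best memory).
H: dominated by A (memory 99≥54, price 32.86≤86.44, vCPUs 30≥6).
I: dominated by A (memory 99≥31, price 32.86≤70.57, vCPUs 30≥3).

A, C, E, F, G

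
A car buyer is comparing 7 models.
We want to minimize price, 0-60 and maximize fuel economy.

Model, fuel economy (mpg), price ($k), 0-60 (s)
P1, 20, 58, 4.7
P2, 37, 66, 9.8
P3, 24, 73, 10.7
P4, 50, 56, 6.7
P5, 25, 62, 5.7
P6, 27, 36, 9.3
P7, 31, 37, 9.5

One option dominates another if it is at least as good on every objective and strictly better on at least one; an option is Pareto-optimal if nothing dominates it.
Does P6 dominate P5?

No

P6 vs P5: P6 is worse on 0-60 (9.3 vs 5.7), so it does not dominate P5.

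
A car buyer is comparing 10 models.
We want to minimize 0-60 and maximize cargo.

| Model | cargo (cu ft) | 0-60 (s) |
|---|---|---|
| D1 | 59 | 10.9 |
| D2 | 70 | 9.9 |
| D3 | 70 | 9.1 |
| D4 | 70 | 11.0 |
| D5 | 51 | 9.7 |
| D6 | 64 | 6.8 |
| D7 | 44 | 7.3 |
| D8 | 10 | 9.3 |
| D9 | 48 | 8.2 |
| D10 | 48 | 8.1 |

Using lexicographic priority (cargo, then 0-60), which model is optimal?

D3

First maximize cargo: best is 70, kept {D2, D3, D4}.
Then minimize 0-60: best is 9.1, kept {D3}.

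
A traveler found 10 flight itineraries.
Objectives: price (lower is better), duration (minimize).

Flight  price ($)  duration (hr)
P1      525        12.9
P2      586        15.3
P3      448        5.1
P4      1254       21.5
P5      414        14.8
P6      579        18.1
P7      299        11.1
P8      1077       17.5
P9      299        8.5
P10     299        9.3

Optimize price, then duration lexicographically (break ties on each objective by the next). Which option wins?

First minimize price: best is 299, kept {P7, P9, P10}.
Then minimize duration: best is 8.5, kept {P9}.

P9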